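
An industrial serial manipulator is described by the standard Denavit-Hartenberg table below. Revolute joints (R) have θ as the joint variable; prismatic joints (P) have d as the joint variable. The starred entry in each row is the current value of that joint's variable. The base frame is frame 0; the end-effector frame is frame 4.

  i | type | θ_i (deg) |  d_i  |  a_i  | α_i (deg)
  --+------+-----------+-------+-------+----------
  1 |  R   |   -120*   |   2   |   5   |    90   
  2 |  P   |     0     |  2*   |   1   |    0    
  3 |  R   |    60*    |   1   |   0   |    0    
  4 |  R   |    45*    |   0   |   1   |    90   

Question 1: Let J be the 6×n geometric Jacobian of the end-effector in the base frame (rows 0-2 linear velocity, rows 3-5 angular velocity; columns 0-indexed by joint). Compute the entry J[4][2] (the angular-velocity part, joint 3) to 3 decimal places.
axis z_2 = (-0.8660,0.5000,0.0000); lever o_n−o_2 = (-0.7366,0.7241,0.9659)
cross product → J_v[:, 2] = (0.4830,0.8365,-0.2588)
J_ω[:, 2] = z_2
entry J[4][2] = 0.5000

0.500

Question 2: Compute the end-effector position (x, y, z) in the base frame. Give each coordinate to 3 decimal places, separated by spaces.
-5.469 -3.472 2.966

after link 1: o_1 = (-2.5000, -4.3301, 2.0000)
after link 2: o_2 = (-4.7321, -4.1962, 2.0000)
after link 3: o_3 = (-5.5981, -3.6962, 2.0000)
after link 4: o_4 = (-5.4687, -3.4720, 2.9659)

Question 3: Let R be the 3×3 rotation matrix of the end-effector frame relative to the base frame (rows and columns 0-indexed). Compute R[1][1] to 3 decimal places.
End-effector y-axis (col 1 of R) = (-0.8660,0.5000,0.0000)
R[1][1] = 0.5000

0.500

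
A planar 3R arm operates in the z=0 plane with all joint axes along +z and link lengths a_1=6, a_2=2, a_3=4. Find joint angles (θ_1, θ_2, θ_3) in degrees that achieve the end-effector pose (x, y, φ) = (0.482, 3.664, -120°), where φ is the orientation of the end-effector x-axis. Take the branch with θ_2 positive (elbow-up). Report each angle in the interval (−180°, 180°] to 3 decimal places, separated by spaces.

60.003 45.001 134.996

wrist centre = target − a_3·(cos φ, sin φ) = (2.4820, 7.1281)
cos θ_2 = (56.9702−6²−2²)/(2·6·2) = 0.7071; θ_2 = 45.0014° (elbow-up)
β = atan2(7.1281,2.4820) = 70.8019°; ψ = atan2(1.4142,7.4142) = 10.7994°
θ_1 = β − ψ = 60.0025°
θ_3 = φ − θ_1 − θ_2 = 134.9961° (wrapped to (-180°,180°])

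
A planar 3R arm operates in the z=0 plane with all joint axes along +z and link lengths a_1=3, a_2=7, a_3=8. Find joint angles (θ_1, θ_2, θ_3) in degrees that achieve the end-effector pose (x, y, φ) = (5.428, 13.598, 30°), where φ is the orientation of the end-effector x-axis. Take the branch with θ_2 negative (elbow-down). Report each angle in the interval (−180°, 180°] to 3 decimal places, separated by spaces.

wrist centre = target − a_3·(cos φ, sin φ) = (-1.5002, 9.5980)
cos θ_2 = (94.3722−3²−7²)/(2·3·7) = 0.8660; θ_2 = -30.0023° (elbow-down)
β = atan2(9.5980,-1.5002) = 98.8837°; ψ = atan2(-3.5002,9.0620) = -21.1192°
θ_1 = β − ψ = 120.0029°
θ_3 = φ − θ_1 − θ_2 = -60.0006° (wrapped to (-180°,180°])

120.003 -30.002 -60.001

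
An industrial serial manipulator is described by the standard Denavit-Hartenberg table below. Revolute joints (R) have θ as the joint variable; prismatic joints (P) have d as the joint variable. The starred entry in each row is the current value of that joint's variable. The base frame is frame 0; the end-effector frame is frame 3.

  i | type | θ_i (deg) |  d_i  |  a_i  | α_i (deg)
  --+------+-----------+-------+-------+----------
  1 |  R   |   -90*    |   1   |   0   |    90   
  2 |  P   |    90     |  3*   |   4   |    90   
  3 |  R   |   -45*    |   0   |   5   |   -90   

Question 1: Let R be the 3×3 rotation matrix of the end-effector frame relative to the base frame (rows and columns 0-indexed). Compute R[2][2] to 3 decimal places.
End-effector z-axis (col 2 of R) = (-0.7071,-0.0000,0.7071)
R[2][2] = 0.7071

0.707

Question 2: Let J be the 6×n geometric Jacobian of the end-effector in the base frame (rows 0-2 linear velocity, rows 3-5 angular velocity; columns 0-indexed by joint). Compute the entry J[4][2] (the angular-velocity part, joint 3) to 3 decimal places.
-1.000

axis z_2 = (-0.0000,-1.0000,-0.0000); lever o_n−o_2 = (3.5355,-0.0000,3.5355)
cross product → J_v[:, 2] = (-3.5355,-0.0000,3.5355)
J_ω[:, 2] = z_2
entry J[4][2] = -1.0000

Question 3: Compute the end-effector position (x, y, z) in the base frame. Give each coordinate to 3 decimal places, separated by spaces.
0.536 -0.000 8.536

after link 1: o_1 = (0.0000, 0.0000, 1.0000)
after link 2: o_2 = (-3.0000, -0.0000, 5.0000)
after link 3: o_3 = (0.5355, -0.0000, 8.5355)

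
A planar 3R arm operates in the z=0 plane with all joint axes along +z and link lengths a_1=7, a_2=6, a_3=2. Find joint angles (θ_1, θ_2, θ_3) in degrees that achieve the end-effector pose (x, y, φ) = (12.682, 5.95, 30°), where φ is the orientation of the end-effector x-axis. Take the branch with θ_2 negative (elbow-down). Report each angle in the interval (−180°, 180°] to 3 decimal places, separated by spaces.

wrist centre = target − a_3·(cos φ, sin φ) = (10.9499, 4.9500)
cos θ_2 = (144.4039−7²−6²)/(2·7·6) = 0.7072; θ_2 = -44.9933° (elbow-down)
β = atan2(4.9500,10.9499) = 24.3257°; ψ = atan2(-4.2421,11.2431) = -20.6720°
θ_1 = β − ψ = 44.9977°
θ_3 = φ − θ_1 − θ_2 = 29.9957° (wrapped to (-180°,180°])

44.998 -44.993 29.996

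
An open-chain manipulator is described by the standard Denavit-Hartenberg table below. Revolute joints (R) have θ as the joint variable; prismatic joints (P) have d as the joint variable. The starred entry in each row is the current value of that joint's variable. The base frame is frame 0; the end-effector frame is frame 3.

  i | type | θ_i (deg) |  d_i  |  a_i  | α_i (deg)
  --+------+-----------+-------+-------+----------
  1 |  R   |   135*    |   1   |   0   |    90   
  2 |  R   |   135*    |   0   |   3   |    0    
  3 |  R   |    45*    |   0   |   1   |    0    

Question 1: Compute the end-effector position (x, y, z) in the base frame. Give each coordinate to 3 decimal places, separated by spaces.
after link 1: o_1 = (0.0000, 0.0000, 1.0000)
after link 2: o_2 = (1.5000, -1.5000, 3.1213)
after link 3: o_3 = (2.2071, -2.2071, 3.1213)

2.207 -2.207 3.121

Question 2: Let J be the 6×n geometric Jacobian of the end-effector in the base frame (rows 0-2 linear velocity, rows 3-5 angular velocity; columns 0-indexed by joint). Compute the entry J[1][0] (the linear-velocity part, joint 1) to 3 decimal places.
axis z_0 = ẑ; lever o_n−o_0 = (2.2071,-2.2071,3.1213)
cross product → J_v[:, 0] = (2.2071,2.2071,-0.0000)
J_ω[:, 0] = z_0
entry J[1][0] = 2.2071

2.207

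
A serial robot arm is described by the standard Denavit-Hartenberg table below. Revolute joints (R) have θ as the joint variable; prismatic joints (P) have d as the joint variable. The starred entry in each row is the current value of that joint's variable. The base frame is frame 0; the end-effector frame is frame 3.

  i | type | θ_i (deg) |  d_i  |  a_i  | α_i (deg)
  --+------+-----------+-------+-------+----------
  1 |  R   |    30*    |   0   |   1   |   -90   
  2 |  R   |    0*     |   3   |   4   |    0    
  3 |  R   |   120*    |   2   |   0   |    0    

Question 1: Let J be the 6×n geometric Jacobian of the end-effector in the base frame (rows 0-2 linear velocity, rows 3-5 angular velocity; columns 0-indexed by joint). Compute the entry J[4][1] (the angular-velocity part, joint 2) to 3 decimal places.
0.866

axis z_1 = (-0.5000,0.8660,0.0000); lever o_n−o_1 = (0.9641,6.3301,0.0000)
cross product → J_v[:, 1] = (-0.0000,0.0000,-4.0000)
J_ω[:, 1] = z_1
entry J[4][1] = 0.8660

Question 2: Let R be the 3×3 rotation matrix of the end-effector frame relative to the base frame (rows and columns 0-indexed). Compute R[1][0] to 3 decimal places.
End-effector x-axis (col 0 of R) = (-0.4330,-0.2500,-0.8660)
R[1][0] = -0.2500

-0.250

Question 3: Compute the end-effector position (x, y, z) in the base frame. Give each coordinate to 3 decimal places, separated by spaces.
after link 1: o_1 = (0.8660, 0.5000, 0.0000)
after link 2: o_2 = (2.8301, 5.0981, 0.0000)
after link 3: o_3 = (1.8301, 6.8301, 0.0000)

1.830 6.830 0.000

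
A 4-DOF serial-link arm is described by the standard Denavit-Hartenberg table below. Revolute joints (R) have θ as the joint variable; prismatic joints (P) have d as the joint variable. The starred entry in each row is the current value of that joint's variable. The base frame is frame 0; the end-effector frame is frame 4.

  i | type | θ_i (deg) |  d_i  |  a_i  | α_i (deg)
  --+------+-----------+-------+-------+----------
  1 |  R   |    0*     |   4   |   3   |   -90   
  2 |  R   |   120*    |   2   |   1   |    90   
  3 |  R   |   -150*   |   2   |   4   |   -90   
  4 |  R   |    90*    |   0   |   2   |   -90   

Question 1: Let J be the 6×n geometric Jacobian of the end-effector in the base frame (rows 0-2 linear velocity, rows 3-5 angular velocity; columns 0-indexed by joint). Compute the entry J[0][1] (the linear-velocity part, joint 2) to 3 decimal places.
axis z_1 = (0.0000,1.0000,0.0000); lever o_n−o_1 = (1.2321,-0.0000,2.1340)
cross product → J_v[:, 1] = (2.1340,0.0000,-1.2321)
J_ω[:, 1] = z_1
entry J[0][1] = 2.1340

2.134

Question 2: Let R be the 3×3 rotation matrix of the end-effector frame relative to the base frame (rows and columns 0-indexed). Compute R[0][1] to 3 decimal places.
0.250

End-effector y-axis (col 1 of R) = (0.2500,0.8660,0.4330)
R[0][1] = 0.2500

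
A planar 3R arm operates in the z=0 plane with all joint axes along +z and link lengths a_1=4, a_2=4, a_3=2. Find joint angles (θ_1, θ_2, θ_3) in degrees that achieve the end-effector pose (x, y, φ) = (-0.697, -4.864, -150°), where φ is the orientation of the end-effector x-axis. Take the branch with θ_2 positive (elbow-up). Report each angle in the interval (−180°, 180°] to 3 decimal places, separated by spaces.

wrist centre = target − a_3·(cos φ, sin φ) = (1.0351, -3.8640)
cos θ_2 = (16.0018−4²−4²)/(2·4·4) = -0.4999; θ_2 = 119.9962° (elbow-up)
β = atan2(-3.8640,1.0351) = -75.0042°; ψ = atan2(3.4642,2.0002) = 59.9981°
θ_1 = β − ψ = -135.0023°
θ_3 = φ − θ_1 − θ_2 = -134.9939° (wrapped to (-180°,180°])

-135.002 119.996 -134.994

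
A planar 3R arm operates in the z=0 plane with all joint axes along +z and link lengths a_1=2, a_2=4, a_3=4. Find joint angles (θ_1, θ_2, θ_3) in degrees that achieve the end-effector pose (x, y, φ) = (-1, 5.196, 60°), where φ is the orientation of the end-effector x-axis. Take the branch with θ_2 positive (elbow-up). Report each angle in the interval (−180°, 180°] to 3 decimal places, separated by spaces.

wrist centre = target − a_3·(cos φ, sin φ) = (-3.0000, 1.7319)
cos θ_2 = (11.9995−2²−4²)/(2·2·4) = -0.5000; θ_2 = 120.0022° (elbow-up)
β = atan2(1.7319,-3.0000) = 150.0022°; ψ = atan2(3.4640,-0.0001) = 90.0022°
θ_1 = β − ψ = 60.0000°
θ_3 = φ − θ_1 − θ_2 = -120.0022° (wrapped to (-180°,180°])

60.000 120.002 -120.002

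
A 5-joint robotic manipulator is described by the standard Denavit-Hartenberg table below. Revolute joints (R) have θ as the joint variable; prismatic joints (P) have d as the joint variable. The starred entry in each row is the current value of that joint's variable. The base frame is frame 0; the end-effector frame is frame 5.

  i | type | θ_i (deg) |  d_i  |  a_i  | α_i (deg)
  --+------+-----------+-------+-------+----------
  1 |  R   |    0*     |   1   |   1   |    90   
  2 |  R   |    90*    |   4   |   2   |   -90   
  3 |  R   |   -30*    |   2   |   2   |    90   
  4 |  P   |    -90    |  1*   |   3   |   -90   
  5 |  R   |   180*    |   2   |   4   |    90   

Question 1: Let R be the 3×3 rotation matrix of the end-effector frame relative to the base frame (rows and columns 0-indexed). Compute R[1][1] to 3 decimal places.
-0.500

End-effector y-axis (col 1 of R) = (0.0000,-0.5000,0.8660)
R[1][1] = -0.5000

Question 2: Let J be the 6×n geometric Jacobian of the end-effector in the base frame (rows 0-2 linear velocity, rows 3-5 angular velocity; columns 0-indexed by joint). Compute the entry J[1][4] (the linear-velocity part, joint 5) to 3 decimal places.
axis z_4 = (0.0000,-0.5000,0.8660); lever o_n−o_4 = (-4.0000,-1.0000,1.7321)
cross product → J_v[:, 4] = (-0.0000,-3.4641,-2.0000)
J_ω[:, 4] = z_4
entry J[1][4] = -3.4641

-3.464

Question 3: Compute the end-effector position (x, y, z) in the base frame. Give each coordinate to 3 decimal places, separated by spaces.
after link 1: o_1 = (1.0000, 0.0000, 1.0000)
after link 2: o_2 = (1.0000, -4.0000, 3.0000)
after link 3: o_3 = (-1.0000, -5.0000, 4.7321)
after link 4: o_4 = (2.0000, -5.8660, 4.2321)
after link 5: o_5 = (-2.0000, -6.8660, 5.9641)

-2.000 -6.866 5.964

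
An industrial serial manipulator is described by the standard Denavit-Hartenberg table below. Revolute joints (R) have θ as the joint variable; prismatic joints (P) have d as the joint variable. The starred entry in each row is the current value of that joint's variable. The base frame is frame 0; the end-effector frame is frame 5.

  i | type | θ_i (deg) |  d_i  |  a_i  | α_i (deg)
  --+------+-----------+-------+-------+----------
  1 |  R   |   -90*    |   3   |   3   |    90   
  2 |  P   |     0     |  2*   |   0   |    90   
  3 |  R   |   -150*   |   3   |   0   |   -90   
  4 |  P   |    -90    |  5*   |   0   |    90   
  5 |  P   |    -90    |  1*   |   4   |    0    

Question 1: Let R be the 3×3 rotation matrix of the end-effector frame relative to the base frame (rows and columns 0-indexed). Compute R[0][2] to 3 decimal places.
End-effector z-axis (col 2 of R) = (-0.5000,-0.8660,-0.0000)
R[0][2] = -0.5000

-0.500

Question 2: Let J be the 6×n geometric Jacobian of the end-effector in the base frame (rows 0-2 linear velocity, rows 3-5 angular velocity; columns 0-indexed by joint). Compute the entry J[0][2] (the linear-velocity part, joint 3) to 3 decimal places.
-1.366

axis z_2 = (-0.0000,-0.0000,-1.0000); lever o_n−o_2 = (0.3660,-1.3660,-3.0000)
cross product → J_v[:, 2] = (-1.3660,-0.3660,0.0000)
J_ω[:, 2] = z_2
entry J[0][2] = -1.3660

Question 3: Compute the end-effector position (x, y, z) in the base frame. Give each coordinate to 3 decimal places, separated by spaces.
after link 1: o_1 = (0.0000, -3.0000, 3.0000)
after link 2: o_2 = (-2.0000, -3.0000, 3.0000)
after link 3: o_3 = (-2.0000, -3.0000, 0.0000)
after link 4: o_4 = (2.3301, -5.5000, -0.0000)
after link 5: o_5 = (-1.6340, -4.3660, -0.0000)

-1.634 -4.366 -0.000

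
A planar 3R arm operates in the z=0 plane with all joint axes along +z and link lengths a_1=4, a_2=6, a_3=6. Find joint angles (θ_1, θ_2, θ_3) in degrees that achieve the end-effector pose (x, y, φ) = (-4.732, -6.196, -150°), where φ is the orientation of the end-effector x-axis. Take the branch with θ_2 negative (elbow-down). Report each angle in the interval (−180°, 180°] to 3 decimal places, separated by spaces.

30.005 -150.002 -30.002

wrist centre = target − a_3·(cos φ, sin φ) = (0.4642, -3.1960)
cos θ_2 = (10.4299−4²−6²)/(2·4·6) = -0.8660; θ_2 = -150.0022° (elbow-down)
β = atan2(-3.1960,0.4642) = -81.7368°; ψ = atan2(-2.9998,-1.1963) = -111.7413°
θ_1 = β − ψ = 30.0045°
θ_3 = φ − θ_1 − θ_2 = -30.0023° (wrapped to (-180°,180°])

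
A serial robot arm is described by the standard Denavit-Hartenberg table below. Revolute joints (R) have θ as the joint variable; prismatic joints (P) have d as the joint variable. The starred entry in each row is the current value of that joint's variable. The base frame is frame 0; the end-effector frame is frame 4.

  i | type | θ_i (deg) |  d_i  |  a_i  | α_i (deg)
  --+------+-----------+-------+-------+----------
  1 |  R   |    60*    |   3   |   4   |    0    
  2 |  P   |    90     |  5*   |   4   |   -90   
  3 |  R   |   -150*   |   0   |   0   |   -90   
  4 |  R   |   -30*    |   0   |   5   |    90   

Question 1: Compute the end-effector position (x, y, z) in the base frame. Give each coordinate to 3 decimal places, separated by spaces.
0.533 1.424 10.165

after link 1: o_1 = (2.0000, 3.4641, 3.0000)
after link 2: o_2 = (-1.4641, 5.4641, 8.0000)
after link 3: o_3 = (-1.4641, 5.4641, 8.0000)
after link 4: o_4 = (0.5335, 1.4240, 10.1651)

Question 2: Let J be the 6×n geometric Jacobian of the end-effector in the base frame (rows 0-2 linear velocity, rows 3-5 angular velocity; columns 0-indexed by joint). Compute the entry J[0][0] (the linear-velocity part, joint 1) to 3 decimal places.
-1.424

axis z_0 = ẑ; lever o_n−o_0 = (0.5335,1.4240,10.1651)
cross product → J_v[:, 0] = (-1.4240,0.5335,0.0000)
J_ω[:, 0] = z_0
entry J[0][0] = -1.4240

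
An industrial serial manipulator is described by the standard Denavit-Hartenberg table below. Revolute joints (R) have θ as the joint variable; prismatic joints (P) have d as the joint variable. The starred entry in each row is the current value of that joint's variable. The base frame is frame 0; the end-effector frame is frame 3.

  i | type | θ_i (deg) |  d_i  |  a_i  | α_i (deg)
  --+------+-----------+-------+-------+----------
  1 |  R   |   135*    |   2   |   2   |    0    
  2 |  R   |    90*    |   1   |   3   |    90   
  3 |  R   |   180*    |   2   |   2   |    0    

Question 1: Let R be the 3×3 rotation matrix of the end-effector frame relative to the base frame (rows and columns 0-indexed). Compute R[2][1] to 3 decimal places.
-1.000

End-effector y-axis (col 1 of R) = (0.0000,0.0000,-1.0000)
R[2][1] = -1.0000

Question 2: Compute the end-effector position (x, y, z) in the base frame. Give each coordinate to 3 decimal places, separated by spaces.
after link 1: o_1 = (-1.4142, 1.4142, 2.0000)
after link 2: o_2 = (-3.5355, -0.7071, 3.0000)
after link 3: o_3 = (-3.5355, 2.1213, 3.0000)

-3.536 2.121 3.000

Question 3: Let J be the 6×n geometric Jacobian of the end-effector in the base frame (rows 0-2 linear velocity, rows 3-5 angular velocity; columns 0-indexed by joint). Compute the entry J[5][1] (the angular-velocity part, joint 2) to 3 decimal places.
1.000

axis z_1 = (0.0000,0.0000,1.0000); lever o_n−o_1 = (-2.1213,0.7071,1.0000)
cross product → J_v[:, 1] = (-0.7071,-2.1213,0.0000)
J_ω[:, 1] = z_1
entry J[5][1] = 1.0000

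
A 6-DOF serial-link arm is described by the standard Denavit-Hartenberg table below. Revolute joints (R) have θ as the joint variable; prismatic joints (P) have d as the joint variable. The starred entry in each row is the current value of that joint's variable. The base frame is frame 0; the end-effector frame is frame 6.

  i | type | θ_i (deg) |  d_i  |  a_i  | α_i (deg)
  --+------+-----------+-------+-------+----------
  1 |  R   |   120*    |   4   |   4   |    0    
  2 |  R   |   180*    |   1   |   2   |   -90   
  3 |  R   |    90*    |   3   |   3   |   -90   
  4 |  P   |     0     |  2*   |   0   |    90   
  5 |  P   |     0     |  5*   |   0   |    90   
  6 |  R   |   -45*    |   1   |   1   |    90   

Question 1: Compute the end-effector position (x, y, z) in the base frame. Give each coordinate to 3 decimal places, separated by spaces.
4.816 6.245 1.293

after link 1: o_1 = (-2.0000, 3.4641, 4.0000)
after link 2: o_2 = (-1.0000, 1.7321, 5.0000)
after link 3: o_3 = (1.5981, 3.2321, 2.0000)
after link 4: o_4 = (0.5981, 4.9641, 2.0000)
after link 5: o_5 = (4.9282, 7.4641, 2.0000)
after link 6: o_6 = (4.8158, 6.2445, 1.2929)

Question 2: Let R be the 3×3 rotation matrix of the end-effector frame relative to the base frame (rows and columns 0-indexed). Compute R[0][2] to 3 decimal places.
-0.612

End-effector z-axis (col 2 of R) = (-0.6124,-0.3536,0.7071)
R[0][2] = -0.6124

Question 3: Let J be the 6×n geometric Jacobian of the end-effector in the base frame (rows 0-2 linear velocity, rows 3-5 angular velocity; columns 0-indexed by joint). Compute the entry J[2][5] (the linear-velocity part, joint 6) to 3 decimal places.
axis z_5 = (0.5000,-0.8660,0.0000); lever o_n−o_5 = (-0.1124,-1.2196,-0.7071)
cross product → J_v[:, 5] = (0.6124,0.3536,-0.7071)
J_ω[:, 5] = z_5
entry J[2][5] = -0.7071

-0.707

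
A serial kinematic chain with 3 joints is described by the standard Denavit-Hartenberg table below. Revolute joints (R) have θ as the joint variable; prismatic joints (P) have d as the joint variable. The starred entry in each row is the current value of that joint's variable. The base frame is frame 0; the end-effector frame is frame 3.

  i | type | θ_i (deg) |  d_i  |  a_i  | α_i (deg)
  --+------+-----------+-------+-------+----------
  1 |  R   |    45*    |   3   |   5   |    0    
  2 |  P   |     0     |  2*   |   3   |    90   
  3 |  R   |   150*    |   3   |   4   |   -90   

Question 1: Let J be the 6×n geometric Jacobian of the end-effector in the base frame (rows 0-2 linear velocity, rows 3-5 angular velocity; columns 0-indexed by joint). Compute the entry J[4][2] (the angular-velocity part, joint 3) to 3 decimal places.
axis z_2 = (0.7071,-0.7071,0.0000); lever o_n−o_2 = (-0.3282,-4.5708,2.0000)
cross product → J_v[:, 2] = (-1.4142,-1.4142,-3.4641)
J_ω[:, 2] = z_2
entry J[4][2] = -0.7071

-0.707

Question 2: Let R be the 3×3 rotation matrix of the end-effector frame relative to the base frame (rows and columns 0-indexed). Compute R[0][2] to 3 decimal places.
-0.354

End-effector z-axis (col 2 of R) = (-0.3536,-0.3536,-0.8660)
R[0][2] = -0.3536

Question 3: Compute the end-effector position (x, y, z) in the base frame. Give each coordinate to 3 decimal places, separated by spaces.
5.329 1.086 7.000

after link 1: o_1 = (3.5355, 3.5355, 3.0000)
after link 2: o_2 = (5.6569, 5.6569, 5.0000)
after link 3: o_3 = (5.3287, 1.0860, 7.0000)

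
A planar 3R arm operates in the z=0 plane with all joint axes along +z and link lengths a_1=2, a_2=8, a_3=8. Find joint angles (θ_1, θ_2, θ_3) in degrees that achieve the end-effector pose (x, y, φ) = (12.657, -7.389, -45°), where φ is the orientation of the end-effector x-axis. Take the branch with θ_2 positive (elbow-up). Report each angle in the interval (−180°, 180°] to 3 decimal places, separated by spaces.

wrist centre = target − a_3·(cos φ, sin φ) = (7.0001, -1.7321)
cos θ_2 = (52.0024−2²−8²)/(2·2·8) = -0.4999; θ_2 = 119.9951° (elbow-up)
β = atan2(-1.7321,7.0001) = -13.8983°; ψ = atan2(6.9285,-1.9994) = 106.0968°
θ_1 = β − ψ = -119.9952°
θ_3 = φ − θ_1 − θ_2 = -44.9999° (wrapped to (-180°,180°])

-119.995 119.995 -45.000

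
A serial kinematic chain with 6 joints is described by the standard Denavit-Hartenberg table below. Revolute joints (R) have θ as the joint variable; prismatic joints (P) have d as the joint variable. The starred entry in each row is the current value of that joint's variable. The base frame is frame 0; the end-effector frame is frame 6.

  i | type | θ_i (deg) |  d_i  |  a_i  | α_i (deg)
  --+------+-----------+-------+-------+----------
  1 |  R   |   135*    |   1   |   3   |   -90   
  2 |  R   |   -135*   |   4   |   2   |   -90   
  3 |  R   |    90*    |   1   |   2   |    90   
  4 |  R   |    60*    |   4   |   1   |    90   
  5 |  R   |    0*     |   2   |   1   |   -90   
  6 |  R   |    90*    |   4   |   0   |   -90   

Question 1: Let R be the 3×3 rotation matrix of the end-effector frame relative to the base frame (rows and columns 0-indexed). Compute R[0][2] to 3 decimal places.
0.079

End-effector z-axis (col 2 of R) = (0.0795,-0.7866,-0.6124)
R[0][2] = 0.0795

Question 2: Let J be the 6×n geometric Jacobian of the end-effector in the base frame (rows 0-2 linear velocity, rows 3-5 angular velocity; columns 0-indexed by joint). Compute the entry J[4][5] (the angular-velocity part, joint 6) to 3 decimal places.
-0.500

axis z_5 = (0.5000,-0.5000,0.7071); lever o_n−o_5 = (2.0000,-2.0000,2.8284)
cross product → J_v[:, 5] = (-0.0000,-0.0000,0.0000)
J_ω[:, 5] = z_5
entry J[4][5] = -0.5000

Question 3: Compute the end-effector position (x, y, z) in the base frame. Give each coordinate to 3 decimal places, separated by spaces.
after link 1: o_1 = (-2.1213, 2.1213, 1.0000)
after link 2: o_2 = (-3.9497, -1.7071, 2.4142)
after link 3: o_3 = (-3.0355, 0.2071, 3.1213)
after link 4: o_4 = (-1.1150, -1.0063, 6.5621)
after link 5: o_5 = (0.5303, 0.5050, 6.4674)
after link 6: o_6 = (2.5303, -1.4950, 9.2958)

2.530 -1.495 9.296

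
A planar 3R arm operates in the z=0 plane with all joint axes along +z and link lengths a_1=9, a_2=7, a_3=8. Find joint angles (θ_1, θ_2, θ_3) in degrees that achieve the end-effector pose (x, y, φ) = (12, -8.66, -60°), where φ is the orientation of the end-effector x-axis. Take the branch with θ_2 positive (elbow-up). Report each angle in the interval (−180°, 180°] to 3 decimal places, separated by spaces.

wrist centre = target − a_3·(cos φ, sin φ) = (8.0000, -1.7318)
cos θ_2 = (66.9991−9²−7²)/(2·9·7) = -0.5000; θ_2 = 120.0005° (elbow-up)
β = atan2(-1.7318,8.0000) = -12.2146°; ψ = atan2(6.0621,5.5000) = 47.7838°
θ_1 = β − ψ = -59.9984°
θ_3 = φ − θ_1 − θ_2 = -120.0021° (wrapped to (-180°,180°])

-59.998 120.000 -120.002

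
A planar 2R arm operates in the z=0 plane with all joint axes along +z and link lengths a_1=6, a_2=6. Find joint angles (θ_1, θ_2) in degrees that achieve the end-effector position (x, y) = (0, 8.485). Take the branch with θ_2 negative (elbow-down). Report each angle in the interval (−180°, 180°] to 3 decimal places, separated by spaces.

135.002 -90.004

cos θ_2 = (71.9952−6²−6²)/(2·6·6) = -0.0001; θ_2 = -90.0038° (elbow-down)
β = atan2(8.4850,0.0000) = 90.0000°; ψ = atan2(-6.0000,5.9996) = -45.0019°
θ_1 = β − ψ = 135.0019°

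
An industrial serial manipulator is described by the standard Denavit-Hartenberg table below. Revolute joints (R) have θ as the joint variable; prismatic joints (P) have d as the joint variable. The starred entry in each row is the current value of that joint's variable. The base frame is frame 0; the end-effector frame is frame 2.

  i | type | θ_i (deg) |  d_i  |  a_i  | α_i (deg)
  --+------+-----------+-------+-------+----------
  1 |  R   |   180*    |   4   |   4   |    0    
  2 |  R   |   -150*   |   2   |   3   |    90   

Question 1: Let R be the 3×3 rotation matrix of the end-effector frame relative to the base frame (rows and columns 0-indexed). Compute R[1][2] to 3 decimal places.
-0.866

End-effector z-axis (col 2 of R) = (0.5000,-0.8660,0.0000)
R[1][2] = -0.8660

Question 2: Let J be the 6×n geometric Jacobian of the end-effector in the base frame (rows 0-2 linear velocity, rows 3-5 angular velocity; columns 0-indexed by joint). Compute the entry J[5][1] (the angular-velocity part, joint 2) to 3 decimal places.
axis z_1 = (0.0000,0.0000,1.0000); lever o_n−o_1 = (2.5981,1.5000,2.0000)
cross product → J_v[:, 1] = (-1.5000,2.5981,0.0000)
J_ω[:, 1] = z_1
entry J[5][1] = 1.0000

1.000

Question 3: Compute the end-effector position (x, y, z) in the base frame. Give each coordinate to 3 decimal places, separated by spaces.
-1.402 1.500 6.000

after link 1: o_1 = (-4.0000, 0.0000, 4.0000)
after link 2: o_2 = (-1.4019, 1.5000, 6.0000)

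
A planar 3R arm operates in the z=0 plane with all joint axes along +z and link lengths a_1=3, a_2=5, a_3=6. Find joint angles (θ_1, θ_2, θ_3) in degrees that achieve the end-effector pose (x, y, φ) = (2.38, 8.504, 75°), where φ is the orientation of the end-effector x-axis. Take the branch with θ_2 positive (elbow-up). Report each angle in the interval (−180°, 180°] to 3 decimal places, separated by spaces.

-44.994 149.998 -30.004

wrist centre = target − a_3·(cos φ, sin φ) = (0.8271, 2.7084)
cos θ_2 = (8.0197−3²−5²)/(2·3·5) = -0.8660; θ_2 = 149.9981° (elbow-up)
β = atan2(2.7084,0.8271) = 73.0187°; ψ = atan2(2.5001,-1.3300) = 118.0123°
θ_1 = β − ψ = -44.9936°
θ_3 = φ − θ_1 − θ_2 = -30.0045° (wrapped to (-180°,180°])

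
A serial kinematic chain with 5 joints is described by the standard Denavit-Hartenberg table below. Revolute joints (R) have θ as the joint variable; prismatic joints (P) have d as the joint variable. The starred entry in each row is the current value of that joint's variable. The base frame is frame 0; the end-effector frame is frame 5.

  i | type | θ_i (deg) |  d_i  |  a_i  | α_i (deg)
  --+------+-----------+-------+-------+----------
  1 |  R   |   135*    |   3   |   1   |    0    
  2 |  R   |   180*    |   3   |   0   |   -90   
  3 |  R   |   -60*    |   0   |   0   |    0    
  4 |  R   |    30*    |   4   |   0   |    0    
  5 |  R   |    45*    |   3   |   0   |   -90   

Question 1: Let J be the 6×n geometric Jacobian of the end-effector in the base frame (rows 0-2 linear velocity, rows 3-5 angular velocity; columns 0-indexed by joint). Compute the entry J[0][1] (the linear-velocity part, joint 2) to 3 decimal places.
axis z_1 = (0.0000,0.0000,1.0000); lever o_n−o_1 = (4.9497,4.9497,3.0000)
cross product → J_v[:, 1] = (-4.9497,4.9497,0.0000)
J_ω[:, 1] = z_1
entry J[0][1] = -4.9497

-4.950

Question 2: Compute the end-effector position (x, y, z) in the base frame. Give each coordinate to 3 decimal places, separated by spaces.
4.243 5.657 6.000

after link 1: o_1 = (-0.7071, 0.7071, 3.0000)
after link 2: o_2 = (-0.7071, 0.7071, 6.0000)
after link 3: o_3 = (-0.7071, 0.7071, 6.0000)
after link 4: o_4 = (2.1213, 3.5355, 6.0000)
after link 5: o_5 = (4.2426, 5.6569, 6.0000)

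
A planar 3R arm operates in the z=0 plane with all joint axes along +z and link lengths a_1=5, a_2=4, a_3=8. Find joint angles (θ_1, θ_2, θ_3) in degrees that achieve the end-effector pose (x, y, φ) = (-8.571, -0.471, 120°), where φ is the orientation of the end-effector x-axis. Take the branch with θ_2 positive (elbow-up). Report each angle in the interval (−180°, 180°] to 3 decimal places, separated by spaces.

wrist centre = target − a_3·(cos φ, sin φ) = (-4.5710, -7.3992)
cos θ_2 = (75.6422−5²−4²)/(2·5·4) = 0.8661; θ_2 = 29.9965° (elbow-up)
β = atan2(-7.3992,-4.5710) = -121.7065°; ψ = atan2(1.9998,8.4642) = 13.2931°
θ_1 = β − ψ = -134.9996°
θ_3 = φ − θ_1 − θ_2 = -134.9968° (wrapped to (-180°,180°])

-135.000 29.996 -134.997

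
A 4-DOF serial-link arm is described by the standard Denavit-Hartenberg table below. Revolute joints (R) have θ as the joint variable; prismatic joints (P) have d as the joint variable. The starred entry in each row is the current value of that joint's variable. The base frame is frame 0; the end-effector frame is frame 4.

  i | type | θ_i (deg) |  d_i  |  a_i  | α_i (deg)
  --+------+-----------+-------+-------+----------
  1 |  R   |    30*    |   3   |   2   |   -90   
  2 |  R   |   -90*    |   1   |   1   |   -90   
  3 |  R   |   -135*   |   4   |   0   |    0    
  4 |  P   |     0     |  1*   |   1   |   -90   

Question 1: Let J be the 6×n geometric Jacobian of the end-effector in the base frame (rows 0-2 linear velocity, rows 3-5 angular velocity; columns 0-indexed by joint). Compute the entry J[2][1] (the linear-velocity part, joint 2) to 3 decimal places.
-5.000

axis z_1 = (-0.5000,0.8660,0.0000); lever o_n−o_1 = (3.4766,3.9784,0.2929)
cross product → J_v[:, 1] = (0.2537,0.1464,-5.0000)
J_ω[:, 1] = z_1
entry J[2][1] = -5.0000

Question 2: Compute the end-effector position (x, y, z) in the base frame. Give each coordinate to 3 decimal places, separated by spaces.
after link 1: o_1 = (1.7321, 1.0000, 3.0000)
after link 2: o_2 = (1.2321, 1.8660, 4.0000)
after link 3: o_3 = (4.6962, 3.8660, 4.0000)
after link 4: o_4 = (5.2086, 4.9784, 3.2929)

5.209 4.978 3.293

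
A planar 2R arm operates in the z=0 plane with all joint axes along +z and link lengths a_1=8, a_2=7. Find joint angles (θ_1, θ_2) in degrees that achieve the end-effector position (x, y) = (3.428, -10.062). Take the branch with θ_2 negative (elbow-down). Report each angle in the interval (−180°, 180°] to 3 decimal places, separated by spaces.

-30.000 -90.003

cos θ_2 = (112.9950−8²−7²)/(2·8·7) = -0.0000; θ_2 = -90.0025° (elbow-down)
β = atan2(-10.0620,3.4280) = -71.1867°; ψ = atan2(-7.0000,7.9997) = -41.1870°
θ_1 = β − ψ = -29.9996°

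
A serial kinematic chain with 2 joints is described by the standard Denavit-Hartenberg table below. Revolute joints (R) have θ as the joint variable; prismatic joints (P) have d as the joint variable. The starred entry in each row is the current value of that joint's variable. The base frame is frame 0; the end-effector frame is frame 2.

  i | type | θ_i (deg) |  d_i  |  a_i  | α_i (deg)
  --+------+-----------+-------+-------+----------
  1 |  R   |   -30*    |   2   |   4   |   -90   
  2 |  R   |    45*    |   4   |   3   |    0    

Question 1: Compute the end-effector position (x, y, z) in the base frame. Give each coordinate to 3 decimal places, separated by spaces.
7.301 0.403 -0.121

after link 1: o_1 = (3.4641, -2.0000, 2.0000)
after link 2: o_2 = (7.3012, 0.4034, -0.1213)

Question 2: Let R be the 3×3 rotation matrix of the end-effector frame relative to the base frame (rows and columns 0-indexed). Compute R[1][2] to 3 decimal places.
End-effector z-axis (col 2 of R) = (0.5000,0.8660,0.0000)
R[1][2] = 0.8660

0.866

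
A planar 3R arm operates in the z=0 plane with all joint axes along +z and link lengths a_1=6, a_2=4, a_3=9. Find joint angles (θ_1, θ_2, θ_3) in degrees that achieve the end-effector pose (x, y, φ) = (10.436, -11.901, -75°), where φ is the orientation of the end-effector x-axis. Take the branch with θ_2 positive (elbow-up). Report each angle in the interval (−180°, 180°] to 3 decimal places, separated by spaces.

-44.998 59.991 -89.993

wrist centre = target − a_3·(cos φ, sin φ) = (8.1066, -3.2077)
cos θ_2 = (76.0066−6²−4²)/(2·6·4) = 0.5001; θ_2 = 59.9910° (elbow-up)
β = atan2(-3.2077,8.1066) = -21.5879°; ψ = atan2(3.4638,8.0005) = 23.4099°
θ_1 = β − ψ = -44.9978°
θ_3 = φ − θ_1 − θ_2 = -89.9931° (wrapped to (-180°,180°])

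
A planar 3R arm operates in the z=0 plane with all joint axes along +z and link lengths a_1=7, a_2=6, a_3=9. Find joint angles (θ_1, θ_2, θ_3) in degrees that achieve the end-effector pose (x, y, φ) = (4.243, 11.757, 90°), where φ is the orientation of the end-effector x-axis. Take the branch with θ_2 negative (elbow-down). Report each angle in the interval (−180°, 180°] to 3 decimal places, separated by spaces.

89.994 -134.999 135.005

wrist centre = target − a_3·(cos φ, sin φ) = (4.2430, 2.7570)
cos θ_2 = (25.6041−7²−6²)/(2·7·6) = -0.7071; θ_2 = -134.9990° (elbow-down)
β = atan2(2.7570,4.2430) = 33.0148°; ψ = atan2(-4.2427,2.7574) = -56.9793°
θ_1 = β − ψ = 89.9941°
θ_3 = φ − θ_1 − θ_2 = 135.0049° (wrapped to (-180°,180°])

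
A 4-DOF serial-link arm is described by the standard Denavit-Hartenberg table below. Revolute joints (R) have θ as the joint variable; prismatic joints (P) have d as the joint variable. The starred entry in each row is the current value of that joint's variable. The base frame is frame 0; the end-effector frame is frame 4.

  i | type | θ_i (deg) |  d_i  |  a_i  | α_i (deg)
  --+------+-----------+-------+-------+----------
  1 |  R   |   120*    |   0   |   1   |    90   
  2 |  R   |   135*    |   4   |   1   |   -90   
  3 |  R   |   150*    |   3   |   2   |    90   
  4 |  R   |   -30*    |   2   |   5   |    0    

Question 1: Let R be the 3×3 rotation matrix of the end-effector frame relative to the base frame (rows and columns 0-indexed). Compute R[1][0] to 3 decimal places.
0.549

End-effector x-axis (col 0 of R) = (-0.8169,0.5490,-0.1768)
R[1][0] = 0.5490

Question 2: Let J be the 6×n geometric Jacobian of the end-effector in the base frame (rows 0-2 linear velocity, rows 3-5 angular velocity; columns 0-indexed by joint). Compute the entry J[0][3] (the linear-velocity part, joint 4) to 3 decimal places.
-0.317

axis z_3 = (-0.5732,-0.7392,0.3536); lever o_n−o_3 = (-5.2312,1.2664,-0.1768)
cross product → J_v[:, 3] = (-0.3171,-1.9508,-4.5928)
J_ω[:, 3] = z_3
entry J[0][3] = -0.3171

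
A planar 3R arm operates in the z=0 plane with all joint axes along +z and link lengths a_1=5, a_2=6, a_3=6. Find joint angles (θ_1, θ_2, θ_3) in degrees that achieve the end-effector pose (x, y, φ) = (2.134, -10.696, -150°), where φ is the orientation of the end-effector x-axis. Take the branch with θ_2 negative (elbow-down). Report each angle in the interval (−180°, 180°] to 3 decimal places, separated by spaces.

-29.997 -30.004 -89.999

wrist centre = target − a_3·(cos φ, sin φ) = (7.3302, -7.6960)
cos θ_2 = (112.9596−5²−6²)/(2·5·6) = 0.8660; θ_2 = -30.0038° (elbow-down)
β = atan2(-7.6960,7.3302) = -46.3947°; ψ = atan2(-3.0003,10.1960) = -16.3975°
θ_1 = β − ψ = -29.9973°
θ_3 = φ − θ_1 − θ_2 = -89.9990° (wrapped to (-180°,180°])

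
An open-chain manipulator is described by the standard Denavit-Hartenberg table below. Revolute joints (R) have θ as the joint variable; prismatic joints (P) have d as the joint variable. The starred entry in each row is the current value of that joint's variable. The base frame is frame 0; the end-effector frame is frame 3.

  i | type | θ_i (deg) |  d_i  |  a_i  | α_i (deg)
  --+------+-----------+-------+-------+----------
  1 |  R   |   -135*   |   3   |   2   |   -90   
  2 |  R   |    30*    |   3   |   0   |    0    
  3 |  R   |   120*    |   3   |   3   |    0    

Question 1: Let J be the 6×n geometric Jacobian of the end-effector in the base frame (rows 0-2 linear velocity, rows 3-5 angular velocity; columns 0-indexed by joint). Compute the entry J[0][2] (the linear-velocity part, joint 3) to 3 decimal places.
axis z_2 = (0.7071,-0.7071,0.0000); lever o_n−o_2 = (3.9584,-0.2842,-1.5000)
cross product → J_v[:, 2] = (1.0607,1.0607,2.5981)
J_ω[:, 2] = z_2
entry J[0][2] = 1.0607

1.061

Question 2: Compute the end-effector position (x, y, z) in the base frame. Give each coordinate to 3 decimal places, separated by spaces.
after link 1: o_1 = (-1.4142, -1.4142, 3.0000)
after link 2: o_2 = (0.7071, -3.5355, 3.0000)
after link 3: o_3 = (4.6655, -3.8197, 1.5000)

4.666 -3.820 1.500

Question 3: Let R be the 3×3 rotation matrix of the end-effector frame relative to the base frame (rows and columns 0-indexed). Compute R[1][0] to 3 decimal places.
0.612

End-effector x-axis (col 0 of R) = (0.6124,0.6124,-0.5000)
R[1][0] = 0.6124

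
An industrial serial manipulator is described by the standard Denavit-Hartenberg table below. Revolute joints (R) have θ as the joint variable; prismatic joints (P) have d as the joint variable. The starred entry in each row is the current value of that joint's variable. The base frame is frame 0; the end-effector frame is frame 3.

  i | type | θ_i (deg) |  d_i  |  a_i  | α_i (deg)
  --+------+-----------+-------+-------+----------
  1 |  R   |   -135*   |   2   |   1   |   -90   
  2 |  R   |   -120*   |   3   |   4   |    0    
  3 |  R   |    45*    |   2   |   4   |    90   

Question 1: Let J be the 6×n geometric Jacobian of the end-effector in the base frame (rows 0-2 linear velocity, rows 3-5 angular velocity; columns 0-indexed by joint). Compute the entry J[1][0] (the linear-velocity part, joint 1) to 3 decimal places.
3.511

axis z_0 = ẑ; lever o_n−o_0 = (3.5106,-3.5605,9.3278)
cross product → J_v[:, 0] = (3.5605,3.5106,-0.0000)
J_ω[:, 0] = z_0
entry J[1][0] = 3.5106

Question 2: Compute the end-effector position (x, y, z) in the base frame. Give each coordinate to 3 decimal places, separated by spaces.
after link 1: o_1 = (-0.7071, -0.7071, 2.0000)
after link 2: o_2 = (2.8284, -1.4142, 5.4641)
after link 3: o_3 = (3.5106, -3.5605, 9.3278)

3.511 -3.560 9.328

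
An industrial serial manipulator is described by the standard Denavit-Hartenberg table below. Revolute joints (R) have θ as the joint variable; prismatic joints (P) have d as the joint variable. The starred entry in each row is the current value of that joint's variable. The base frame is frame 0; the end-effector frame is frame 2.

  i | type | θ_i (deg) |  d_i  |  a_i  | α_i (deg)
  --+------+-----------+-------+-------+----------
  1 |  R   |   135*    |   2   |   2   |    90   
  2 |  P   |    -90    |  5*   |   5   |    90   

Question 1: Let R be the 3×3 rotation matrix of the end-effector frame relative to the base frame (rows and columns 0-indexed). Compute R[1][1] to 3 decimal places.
End-effector y-axis (col 1 of R) = (0.7071,0.7071,0.0000)
R[1][1] = 0.7071

0.707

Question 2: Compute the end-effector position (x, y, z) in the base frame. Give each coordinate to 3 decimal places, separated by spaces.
2.121 4.950 -3.000

after link 1: o_1 = (-1.4142, 1.4142, 2.0000)
after link 2: o_2 = (2.1213, 4.9497, -3.0000)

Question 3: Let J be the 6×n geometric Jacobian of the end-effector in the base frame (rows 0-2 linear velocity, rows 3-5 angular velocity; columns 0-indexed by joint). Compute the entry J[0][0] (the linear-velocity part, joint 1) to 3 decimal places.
-4.950

axis z_0 = ẑ; lever o_n−o_0 = (2.1213,4.9497,-3.0000)
cross product → J_v[:, 0] = (-4.9497,2.1213,0.0000)
J_ω[:, 0] = z_0
entry J[0][0] = -4.9497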